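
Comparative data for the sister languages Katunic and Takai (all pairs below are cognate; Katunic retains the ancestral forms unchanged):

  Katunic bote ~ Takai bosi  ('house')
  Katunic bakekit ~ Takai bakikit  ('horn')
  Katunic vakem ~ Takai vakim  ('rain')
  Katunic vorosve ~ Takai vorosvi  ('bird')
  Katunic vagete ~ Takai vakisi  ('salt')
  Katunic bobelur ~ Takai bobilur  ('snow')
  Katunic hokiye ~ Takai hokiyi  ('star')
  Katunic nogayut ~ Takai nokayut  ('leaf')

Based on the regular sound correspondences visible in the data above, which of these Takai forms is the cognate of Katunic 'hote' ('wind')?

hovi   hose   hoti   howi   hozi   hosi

bote ~ bosi, vagete ~ vakisi — Katunic t corresponds to Takai s between vowels (before a front vowel).
bote ~ bosi, vorosve ~ vorosvi — Katunic e corresponds to Takai i word-finally.
Applying these to Katunic 'hote':
  hote → hose   (t→s between vowels (before a front vowel))
  hose → hosi   (e→i word-finally)
So the Takai cognate is 'hosi'.

hosi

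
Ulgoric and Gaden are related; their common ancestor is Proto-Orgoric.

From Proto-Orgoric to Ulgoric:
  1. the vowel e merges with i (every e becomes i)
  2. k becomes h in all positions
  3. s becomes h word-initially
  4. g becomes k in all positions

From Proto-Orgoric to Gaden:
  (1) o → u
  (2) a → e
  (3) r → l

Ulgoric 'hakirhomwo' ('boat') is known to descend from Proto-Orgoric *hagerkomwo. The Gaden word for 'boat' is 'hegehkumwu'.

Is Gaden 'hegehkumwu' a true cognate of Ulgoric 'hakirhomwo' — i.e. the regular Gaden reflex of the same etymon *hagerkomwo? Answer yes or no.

no

Derive the expected Gaden reflex of *hagerkomwo:
Gaden: *hagerkomwo > hagerkumwu > hegerkumwu > hegelkumwu  (by vowel merger, vowel merger, unconditioned shift)
The regular Gaden reflex would be 'hegelkumwu', but the attested form is 'hegehkumwu'. The correspondence is irregular, so they are not cognates (the Gaden form has a different source).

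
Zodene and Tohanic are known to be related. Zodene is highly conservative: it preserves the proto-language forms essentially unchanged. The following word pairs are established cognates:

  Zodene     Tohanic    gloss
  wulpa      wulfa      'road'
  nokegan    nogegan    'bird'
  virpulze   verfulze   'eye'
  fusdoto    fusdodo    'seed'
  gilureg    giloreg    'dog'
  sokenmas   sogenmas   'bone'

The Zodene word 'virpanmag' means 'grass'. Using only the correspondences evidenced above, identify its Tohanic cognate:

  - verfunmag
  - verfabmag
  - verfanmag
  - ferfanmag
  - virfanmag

virpulze ~ verfulze — Zodene i corresponds to Tohanic e after a consonant, before r.
wulpa ~ wulfa — Zodene p corresponds to Tohanic f after a consonant, before a back vowel.
Applying these to Zodene 'virpanmag':
  virpanmag → verpanmag   (i→e after a consonant, before r)
  verpanmag → verfanmag   (p→f after a consonant, before a back vowel)
So the Tohanic cognate is 'verfanmag'.

verfanmag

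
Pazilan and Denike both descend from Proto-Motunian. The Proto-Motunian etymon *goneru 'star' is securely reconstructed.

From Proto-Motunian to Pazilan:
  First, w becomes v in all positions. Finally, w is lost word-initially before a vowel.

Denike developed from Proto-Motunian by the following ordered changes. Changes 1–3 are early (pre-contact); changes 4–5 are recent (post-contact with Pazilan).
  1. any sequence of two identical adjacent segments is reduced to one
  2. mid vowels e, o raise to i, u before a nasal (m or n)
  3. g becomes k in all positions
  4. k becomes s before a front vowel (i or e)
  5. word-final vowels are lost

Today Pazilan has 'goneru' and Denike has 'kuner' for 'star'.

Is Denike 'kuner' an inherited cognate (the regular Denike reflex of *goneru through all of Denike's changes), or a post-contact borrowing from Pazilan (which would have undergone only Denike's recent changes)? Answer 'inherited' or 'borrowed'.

If inherited, *goneru would pass through all of Denike's changes:
Denike: start from *goneru.
  rule 1: no change — goneru
  rule 2 (pre-nasal raising): goneru → guneru
  rule 3 (unconditioned shift): guneru → kuneru
  rule 4: no change — kuneru
  rule 5 (apocope): kuneru → kuner
  ⇒ Denike kuner
If borrowed from Pazilan 'goneru' after the early changes, it would undergo only the recent ones:
  rule 4 (palatalisation): no change (goneru)
  rule 5 (apocope): goneru → goner
  ⇒ as a loan: goner
Denike 'kuner' matches the inherited outcome exactly, so it is an inherited cognate, not a loan.

inherited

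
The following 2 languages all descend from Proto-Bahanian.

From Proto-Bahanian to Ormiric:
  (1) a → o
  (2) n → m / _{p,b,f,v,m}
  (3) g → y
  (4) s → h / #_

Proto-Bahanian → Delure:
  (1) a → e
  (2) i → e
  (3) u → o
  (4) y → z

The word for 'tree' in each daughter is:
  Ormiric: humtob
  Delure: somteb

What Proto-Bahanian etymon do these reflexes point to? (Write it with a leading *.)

*sumtab

Position 5: Ormiric has o, Delure has e. Taking the neighbouring segments as reconstructed: Ormiric o could go back to *a or *o; Delure e could go back to *a or *e or *i — the one source consistent with every daughter is *a.
Position 1: Ormiric has h, Delure has s. Delure preserves s here (none of its changes turn any other segment into s), so the proto-segment is *s.
Position 2: Ormiric has u, Delure has o. Ormiric preserves u here (none of its changes turn any other segment into u), so the proto-segment is *u.
Verify the candidate proto-form against each daughter:
Ormiric: *sumtab
  sumtab → sumtob   [vowel merger]
  sumtob (rule 2 does not apply)
  sumtob (rule 3 does not apply)
  sumtob → humtob   [debuccalisation]
  giving Ormiric humtob.
Delure: start from *sumtab.
  rule 1 (vowel merger): sumtab → sumteb
  rule 2: no change — sumteb
  rule 3 (vowel merger): sumteb → somteb
  rule 4: no change — somteb
  ⇒ Delure somteb
No other proto-form is consistent with every reflex, so the reconstruction is *sumtab.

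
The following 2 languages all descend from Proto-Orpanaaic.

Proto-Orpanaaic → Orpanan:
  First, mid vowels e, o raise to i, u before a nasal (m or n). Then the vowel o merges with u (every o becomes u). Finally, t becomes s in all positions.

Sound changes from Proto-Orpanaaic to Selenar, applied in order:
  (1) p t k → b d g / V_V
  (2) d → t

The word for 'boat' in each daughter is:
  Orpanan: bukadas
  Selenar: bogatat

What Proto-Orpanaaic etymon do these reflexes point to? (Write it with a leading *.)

*bokadat

Position 2: Orpanan has u, Selenar has o. Selenar preserves o here (none of its changes turn any other segment into o), so the proto-segment is *o.
Position 5: Orpanan has d, Selenar has t. Orpanan preserves d here (none of its changes turn any other segment into d), so the proto-segment is *d.
Verify the candidate proto-form against each daughter:
Orpanan: *bokadat > bukadat > bukadas  (by vowel merger, unconditioned shift)
Selenar: *bokadat > bogadat > bogatat  (by intervocalic voicing, unconditioned shift)
Only *bokadat yields all of Orpanan bukadas, Selenar bogatat.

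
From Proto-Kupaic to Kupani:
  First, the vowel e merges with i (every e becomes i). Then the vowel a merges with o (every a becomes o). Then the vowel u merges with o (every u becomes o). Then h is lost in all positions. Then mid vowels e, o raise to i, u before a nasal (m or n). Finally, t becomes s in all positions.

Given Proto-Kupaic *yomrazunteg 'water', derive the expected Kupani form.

Kupani: *yomrazunteg > yomrazuntig > yomrozuntig > yomrozontig > yumrozuntig > yumrozunsig  (by vowel merger, vowel merger, vowel merger, pre-nasal raising, unconditioned shift)

yumrozunsig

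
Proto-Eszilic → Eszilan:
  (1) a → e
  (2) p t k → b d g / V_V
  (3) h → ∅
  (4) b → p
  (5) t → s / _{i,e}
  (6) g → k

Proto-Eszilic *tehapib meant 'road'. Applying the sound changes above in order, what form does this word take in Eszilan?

Eszilan: start from *tehapib.
  rule 1 (vowel merger): tehapib → tehepib
  rule 2 (intervocalic voicing): tehepib → tehebib
  rule 3 (h-loss): tehebib → teebib
  rule 4 (unconditioned shift): teebib → teepip
  rule 5 (palatalisation): teepip → seepip
  rule 6: no change — seepip
  ⇒ Eszilan seepip

seepip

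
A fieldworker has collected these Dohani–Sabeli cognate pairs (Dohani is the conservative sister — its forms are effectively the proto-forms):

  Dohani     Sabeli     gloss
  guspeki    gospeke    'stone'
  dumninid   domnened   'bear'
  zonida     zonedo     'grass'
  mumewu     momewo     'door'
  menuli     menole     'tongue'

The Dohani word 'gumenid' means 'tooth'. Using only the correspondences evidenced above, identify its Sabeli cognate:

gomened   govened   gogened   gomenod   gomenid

dumninid ~ domnened, mumewu ~ momewo — Dohani u corresponds to Sabeli o after a consonant, before a nasal.
dumninid ~ domnened, zonida ~ zonedo — Dohani i corresponds to Sabeli e after a consonant, before a consonant other than r, m, n, p, b, f, v.
Applying these to Dohani 'gumenid':
  gumenid → gomenid   (u→o after a consonant, before a nasal)
  gomenid → gomened   (i→e after a consonant, before a consonant other than r, m, n, p, b, f, v)
So the Sabeli cognate is 'gomened'.

gomened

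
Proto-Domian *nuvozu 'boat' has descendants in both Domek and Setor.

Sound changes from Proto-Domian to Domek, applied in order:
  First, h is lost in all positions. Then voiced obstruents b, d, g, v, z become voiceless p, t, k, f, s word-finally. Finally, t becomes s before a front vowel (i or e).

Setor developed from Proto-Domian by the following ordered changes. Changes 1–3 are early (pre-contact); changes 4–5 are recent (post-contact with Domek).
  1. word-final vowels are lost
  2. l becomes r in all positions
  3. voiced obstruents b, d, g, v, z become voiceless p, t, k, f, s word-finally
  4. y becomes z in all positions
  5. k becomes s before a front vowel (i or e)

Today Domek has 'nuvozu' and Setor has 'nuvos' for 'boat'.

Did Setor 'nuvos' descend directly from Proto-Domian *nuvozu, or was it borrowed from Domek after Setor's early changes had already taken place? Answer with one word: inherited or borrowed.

If inherited, *nuvozu would pass through all of Setor's changes:
Setor: start from *nuvozu.
  rule 1 (apocope): nuvozu → nuvoz
  rule 2: no change — nuvoz
  rule 3 (final devoicing): nuvoz → nuvos
  rule 4: no change — nuvos
  rule 5: no change — nuvos
  ⇒ Setor nuvos
If borrowed from Domek 'nuvozu' after the early changes, it would undergo only the recent ones:
  rule 4 (unconditioned shift): no change (nuvozu)
  rule 5 (palatalisation): no change (nuvozu)
  ⇒ as a loan: nuvozu
Setor 'nuvos' matches the inherited outcome exactly, so it is an inherited cognate, not a loan.

inherited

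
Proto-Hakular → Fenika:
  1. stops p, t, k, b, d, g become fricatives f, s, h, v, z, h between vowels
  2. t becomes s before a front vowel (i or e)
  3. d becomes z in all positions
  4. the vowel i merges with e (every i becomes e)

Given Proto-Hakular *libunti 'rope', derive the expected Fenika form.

levunse

Fenika: *libunti > livunti > livunsi > levunse  (by intervocalic lenition, palatalisation, vowel merger)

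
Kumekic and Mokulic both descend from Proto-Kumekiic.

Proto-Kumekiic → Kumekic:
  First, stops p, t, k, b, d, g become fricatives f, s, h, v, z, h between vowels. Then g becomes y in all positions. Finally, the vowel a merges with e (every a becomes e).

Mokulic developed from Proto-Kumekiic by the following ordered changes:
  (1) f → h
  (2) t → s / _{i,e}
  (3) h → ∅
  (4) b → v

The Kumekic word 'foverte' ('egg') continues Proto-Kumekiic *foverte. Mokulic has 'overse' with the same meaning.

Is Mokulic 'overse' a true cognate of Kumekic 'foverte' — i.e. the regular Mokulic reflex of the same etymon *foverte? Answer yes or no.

Derive the expected Mokulic reflex of *foverte:
Mokulic: *foverte
  foverte → hoverte   [unconditioned shift]
  hoverte → hoverse   [palatalisation]
  hoverse → overse   [h-loss]
  overse (rule 4 does not apply)
  giving Mokulic overse.
Mokulic 'overse' matches the regular reflex exactly, so the pair is cognate.

yes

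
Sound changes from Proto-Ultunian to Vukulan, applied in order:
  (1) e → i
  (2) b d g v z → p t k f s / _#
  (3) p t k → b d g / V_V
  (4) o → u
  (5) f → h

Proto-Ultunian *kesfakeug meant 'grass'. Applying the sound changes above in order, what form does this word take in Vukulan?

Vukulan: start from *kesfakeug.
  rule 1 (vowel merger): kesfakeug → kisfakiug
  rule 2 (final devoicing): kisfakiug → kisfakiuk
  rule 3 (intervocalic voicing): kisfakiuk → kisfagiuk
  rule 4: no change — kisfagiuk
  rule 5 (unconditioned shift): kisfagiuk → kishagiuk
  ⇒ Vukulan kishagiuk

kishagiuk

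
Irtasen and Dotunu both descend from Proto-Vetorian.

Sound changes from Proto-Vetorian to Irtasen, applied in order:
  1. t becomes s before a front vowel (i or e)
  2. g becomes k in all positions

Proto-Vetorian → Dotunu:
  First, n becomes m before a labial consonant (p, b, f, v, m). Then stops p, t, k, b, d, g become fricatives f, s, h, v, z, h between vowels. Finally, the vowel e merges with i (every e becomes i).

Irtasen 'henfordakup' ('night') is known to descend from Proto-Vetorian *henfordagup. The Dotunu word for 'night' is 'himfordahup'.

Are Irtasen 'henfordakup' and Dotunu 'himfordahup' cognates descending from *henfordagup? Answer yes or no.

Derive the expected Dotunu reflex of *henfordagup:
Dotunu: *henfordagup > hemfordagup > hemfordahup > himfordahup  (by nasal place assimilation, intervocalic lenition, vowel merger)
Dotunu 'himfordahup' matches the regular reflex exactly, so the pair is cognate.

yes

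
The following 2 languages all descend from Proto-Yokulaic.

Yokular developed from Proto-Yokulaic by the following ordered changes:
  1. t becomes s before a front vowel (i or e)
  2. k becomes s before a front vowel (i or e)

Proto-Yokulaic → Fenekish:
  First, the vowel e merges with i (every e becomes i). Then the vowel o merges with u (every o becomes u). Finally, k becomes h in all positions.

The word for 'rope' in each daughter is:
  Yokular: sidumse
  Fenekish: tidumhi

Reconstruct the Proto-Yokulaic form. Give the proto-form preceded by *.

*tidumke

Position 6: Yokular has s, Fenekish has h. Taking the neighbouring segments as reconstructed: Yokular s could go back to *t or *k or *s; Fenekish h could go back to *k or *h — the one source consistent with every daughter is *k.
Position 7: Yokular has e, Fenekish has i. Yokular preserves e here (none of its changes turn any other segment into e), so the proto-segment is *e.
Position 1: Yokular has s, Fenekish has t. Fenekish preserves t here (none of its changes turn any other segment into t), so the proto-segment is *t.
Continuing position by position gives *tidumke; check it forward:
Yokular: start from *tidumke.
  rule 1 (palatalisation): tidumke → sidumke
  rule 2 (palatalisation): sidumke → sidumse
  ⇒ Yokular sidumse
Fenekish: *tidumke > tidumki > tidumhi  (by vowel merger, unconditioned shift)
Only *tidumke yields all of Yokular sidumse, Fenekish tidumhi.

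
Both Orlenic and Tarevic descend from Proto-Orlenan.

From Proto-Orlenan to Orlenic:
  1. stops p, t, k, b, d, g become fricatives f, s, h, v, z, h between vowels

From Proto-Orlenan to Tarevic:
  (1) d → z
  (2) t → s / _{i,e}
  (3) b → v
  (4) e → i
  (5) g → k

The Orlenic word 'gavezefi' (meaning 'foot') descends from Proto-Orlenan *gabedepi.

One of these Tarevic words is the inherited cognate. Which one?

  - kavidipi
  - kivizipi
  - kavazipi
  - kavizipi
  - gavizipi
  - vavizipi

Tarevic: start from *gabedepi.
  rule 1 (unconditioned shift): gabedepi → gabezepi
  rule 2: no change — gabezepi
  rule 3 (unconditioned shift): gabezepi → gavezepi
  rule 4 (vowel merger): gavezepi → gavizipi
  rule 5 (unconditioned shift): gavizipi → kavizipi
  ⇒ Tarevic kavizipi
Among the options, 'kavizipi' alone shows every Tarevic change applied in order.

kavizipi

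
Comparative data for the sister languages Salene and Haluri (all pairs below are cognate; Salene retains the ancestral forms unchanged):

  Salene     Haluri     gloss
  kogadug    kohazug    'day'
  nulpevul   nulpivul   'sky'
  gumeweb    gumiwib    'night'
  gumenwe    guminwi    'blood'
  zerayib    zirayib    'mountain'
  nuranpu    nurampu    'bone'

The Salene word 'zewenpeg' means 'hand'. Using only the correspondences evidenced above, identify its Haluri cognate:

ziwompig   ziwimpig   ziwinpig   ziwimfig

gumeweb ~ gumiwib — Salene e corresponds to Haluri i after a consonant, before a consonant other than r, m, n, p, b, f, v.
gumenwe ~ guminwi — Salene e corresponds to Haluri i after a consonant, before a nasal.
nuranpu ~ nurampu — Salene n corresponds to Haluri m after a vowel, before a labial obstruent.
Applying these to Salene 'zewenpeg':
  zewenpeg → ziwenpeg   (e→i after a consonant, before a consonant other than r, m, n, p, b, f, v)
  ziwenpeg → ziwinpeg   (e→i after a consonant, before a nasal)
  ziwinpeg → ziwimpeg   (n→m after a vowel, before a labial obstruent)
  ziwimpeg → ziwimpig   (e→i after a consonant, before a consonant other than r, m, n, p, b, f, v)
So the Haluri cognate is 'ziwimpig'.

ziwimpig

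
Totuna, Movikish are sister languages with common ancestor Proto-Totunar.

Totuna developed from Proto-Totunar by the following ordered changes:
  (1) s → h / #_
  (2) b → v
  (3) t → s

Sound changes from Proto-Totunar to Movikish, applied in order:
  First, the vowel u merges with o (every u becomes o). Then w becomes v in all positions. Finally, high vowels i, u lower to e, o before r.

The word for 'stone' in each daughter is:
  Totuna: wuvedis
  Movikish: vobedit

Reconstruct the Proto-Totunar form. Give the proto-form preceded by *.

*wubedit

Position 3: Totuna has v, Movikish has b. Movikish preserves b here (none of its changes turn any other segment into b), so the proto-segment is *b.
Position 2: Totuna has u, Movikish has o. Totuna preserves u here (none of its changes turn any other segment into u), so the proto-segment is *u.
Position 7: Totuna has s, Movikish has t. Movikish preserves t here (none of its changes turn any other segment into t), so the proto-segment is *t.
This points to *wubedit. Verify forward in each daughter:
Totuna: start from *wubedit.
  rule 1: no change — wubedit
  rule 2 (unconditioned shift): wubedit → wuvedit
  rule 3 (unconditioned shift): wuvedit → wuvedis
  ⇒ Totuna wuvedis
Movikish: start from *wubedit.
  rule 1 (vowel merger): wubedit → wobedit
  rule 2 (unconditioned shift): wobedit → vobedit
  rule 3: no change — vobedit
  ⇒ Movikish vobedit
Only *wubedit yields all of Totuna wuvedis, Movikish vobedit.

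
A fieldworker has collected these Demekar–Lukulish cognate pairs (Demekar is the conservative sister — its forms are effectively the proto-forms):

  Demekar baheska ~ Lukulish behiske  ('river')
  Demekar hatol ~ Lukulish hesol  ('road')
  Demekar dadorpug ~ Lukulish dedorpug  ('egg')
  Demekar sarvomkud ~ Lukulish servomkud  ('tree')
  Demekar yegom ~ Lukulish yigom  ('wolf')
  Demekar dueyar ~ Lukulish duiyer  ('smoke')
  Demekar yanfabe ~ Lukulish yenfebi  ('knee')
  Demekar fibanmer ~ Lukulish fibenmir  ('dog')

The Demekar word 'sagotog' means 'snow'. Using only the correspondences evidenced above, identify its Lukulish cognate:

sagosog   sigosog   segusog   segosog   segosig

segosog

baheska ~ behiske, hatol ~ hesol — Demekar a corresponds to Lukulish e after a consonant, before a consonant other than r, m, n, p, b, f, v.
hatol ~ hesol — Demekar t corresponds to Lukulish s between vowels (before a back vowel).
Applying these to Demekar 'sagotog':
  sagotog → segotog   (a→e after a consonant, before a consonant other than r, m, n, p, b, f, v)
  segotog → segosog   (t→s between vowels (before a back vowel))
So the Lukulish cognate is 'segosog'.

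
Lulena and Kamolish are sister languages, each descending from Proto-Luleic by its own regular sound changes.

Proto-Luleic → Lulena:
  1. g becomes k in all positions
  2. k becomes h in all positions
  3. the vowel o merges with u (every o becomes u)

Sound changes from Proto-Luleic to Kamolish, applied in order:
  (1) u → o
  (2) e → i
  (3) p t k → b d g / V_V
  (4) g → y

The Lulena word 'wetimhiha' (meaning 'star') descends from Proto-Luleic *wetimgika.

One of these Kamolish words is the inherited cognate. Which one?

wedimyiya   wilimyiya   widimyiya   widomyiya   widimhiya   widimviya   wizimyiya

widimyiya

Kamolish: start from *wetimgika.
  rule 1: no change — wetimgika
  rule 2 (vowel merger): wetimgika → witimgika
  rule 3 (intervocalic voicing): witimgika → widimgiga
  rule 4 (unconditioned shift): widimgiga → widimyiya
  ⇒ Kamolish widimyiya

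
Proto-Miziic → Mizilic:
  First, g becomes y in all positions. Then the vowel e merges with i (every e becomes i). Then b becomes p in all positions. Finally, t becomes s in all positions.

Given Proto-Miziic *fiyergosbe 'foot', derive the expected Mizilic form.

Mizilic: start from *fiyergosbe.
  rule 1 (unconditioned shift): fiyergosbe → fiyeryosbe
  rule 2 (vowel merger): fiyeryosbe → fiyiryosbi
  rule 3 (unconditioned shift): fiyiryosbi → fiyiryospi
  rule 4: no change — fiyiryospi
  ⇒ Mizilic fiyiryospi

fiyiryospi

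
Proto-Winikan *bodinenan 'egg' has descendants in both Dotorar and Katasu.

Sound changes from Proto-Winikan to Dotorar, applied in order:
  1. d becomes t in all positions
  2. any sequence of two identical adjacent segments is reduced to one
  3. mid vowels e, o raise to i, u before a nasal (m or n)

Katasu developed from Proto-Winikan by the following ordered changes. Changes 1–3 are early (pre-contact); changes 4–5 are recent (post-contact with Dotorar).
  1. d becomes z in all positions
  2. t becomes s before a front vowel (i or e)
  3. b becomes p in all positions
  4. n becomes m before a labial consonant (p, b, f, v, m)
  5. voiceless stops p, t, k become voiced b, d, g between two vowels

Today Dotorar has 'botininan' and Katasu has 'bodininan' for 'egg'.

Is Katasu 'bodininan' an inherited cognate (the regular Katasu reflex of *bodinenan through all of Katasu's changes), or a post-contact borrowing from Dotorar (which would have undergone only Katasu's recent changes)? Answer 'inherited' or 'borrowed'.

If inherited, *bodinenan would pass through all of Katasu's changes:
Katasu: start from *bodinenan.
  rule 1 (unconditioned shift): bodinenan → bozinenan
  rule 2: no change — bozinenan
  rule 3 (unconditioned shift): bozinenan → pozinenan
  rule 4: no change — pozinenan
  rule 5: no change — pozinenan
  ⇒ Katasu pozinenan
If borrowed from Dotorar 'botininan' after the early changes, it would undergo only the recent ones:
  rule 4 (nasal place assimilation): no change (botininan)
  rule 5 (intervocalic voicing): botininan → bodininan
  ⇒ as a loan: bodininan
Katasu 'bodininan' matches the loan outcome 'bodininan', not the inherited 'pozinenan' — it skipped the early Katasu changes, so it was borrowed from Dotorar.

borrowed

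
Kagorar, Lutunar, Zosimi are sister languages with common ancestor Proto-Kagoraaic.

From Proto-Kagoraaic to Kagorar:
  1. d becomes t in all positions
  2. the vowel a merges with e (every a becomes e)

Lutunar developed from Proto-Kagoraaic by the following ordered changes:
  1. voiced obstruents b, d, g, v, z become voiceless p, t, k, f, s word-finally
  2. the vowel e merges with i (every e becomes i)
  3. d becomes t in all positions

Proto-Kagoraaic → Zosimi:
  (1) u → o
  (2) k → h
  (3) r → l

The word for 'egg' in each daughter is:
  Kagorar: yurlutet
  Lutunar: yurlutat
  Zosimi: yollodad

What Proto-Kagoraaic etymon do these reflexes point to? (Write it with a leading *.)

Position 2: Kagorar has u, Lutunar has u, Zosimi has o. Kagorar preserves u here (none of its changes turn any other segment into u), so the proto-segment is *u.
Position 5: Kagorar has u, Lutunar has u, Zosimi has o. Kagorar preserves u here (none of its changes turn any other segment into u), so the proto-segment is *u.
Position 3: Kagorar has r, Lutunar has r, Zosimi has l. Kagorar preserves r here (none of its changes turn any other segment into r), so the proto-segment is *r.
Continuing position by position gives *yurludad; check it forward:
Kagorar: start from *yurludad.
  rule 1 (unconditioned shift): yurludad → yurlutat
  rule 2 (vowel merger): yurlutat → yurlutet
  ⇒ Kagorar yurlutet
Lutunar: *yurludad
  yurludad → yurludat   [final devoicing]
  yurludat (rule 2 does not apply)
  yurludat → yurlutat   [unconditioned shift]
  giving Lutunar yurlutat.
Zosimi: start from *yurludad.
  rule 1 (vowel merger): yurludad → yorlodad
  rule 2: no change — yorlodad
  rule 3 (unconditioned shift): yorlodad → yollodad
  ⇒ Zosimi yollodad
*yurludad is the unique common source.

*yurludad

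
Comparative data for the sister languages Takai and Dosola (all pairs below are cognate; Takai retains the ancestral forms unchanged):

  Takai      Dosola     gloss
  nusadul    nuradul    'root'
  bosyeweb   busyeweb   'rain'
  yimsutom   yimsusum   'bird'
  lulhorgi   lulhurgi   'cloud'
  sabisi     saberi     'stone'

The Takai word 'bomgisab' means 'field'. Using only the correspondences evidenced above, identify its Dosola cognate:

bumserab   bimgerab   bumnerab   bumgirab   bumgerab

bumgerab

yimsutom ~ yimsusum — Takai o corresponds to Dosola u after a consonant, before a nasal.
sabisi ~ saberi — Takai i corresponds to Dosola e after a consonant, before a consonant other than r, m, n, p, b, f, v.
nusadul ~ nuradul — Takai s corresponds to Dosola r between vowels (before a back vowel).
Applying these to Takai 'bomgisab':
  bomgisab → bumgisab   (o→u after a consonant, before a nasal)
  bumgisab → bumgesab   (i→e after a consonant, before a consonant other than r, m, n, p, b, f, v)
  bumgesab → bumgerab   (s→r between vowels (before a back vowel))
So the Dosola cognate is 'bumgerab'.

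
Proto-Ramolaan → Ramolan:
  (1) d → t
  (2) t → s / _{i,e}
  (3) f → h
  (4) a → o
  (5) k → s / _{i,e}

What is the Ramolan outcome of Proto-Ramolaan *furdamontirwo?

hurtomonsirwo

Ramolan: *furdamontirwo > furtamontirwo > furtamonsirwo > hurtamonsirwo > hurtomonsirwo  (by unconditioned shift, palatalisation, unconditioned shift, vowel merger)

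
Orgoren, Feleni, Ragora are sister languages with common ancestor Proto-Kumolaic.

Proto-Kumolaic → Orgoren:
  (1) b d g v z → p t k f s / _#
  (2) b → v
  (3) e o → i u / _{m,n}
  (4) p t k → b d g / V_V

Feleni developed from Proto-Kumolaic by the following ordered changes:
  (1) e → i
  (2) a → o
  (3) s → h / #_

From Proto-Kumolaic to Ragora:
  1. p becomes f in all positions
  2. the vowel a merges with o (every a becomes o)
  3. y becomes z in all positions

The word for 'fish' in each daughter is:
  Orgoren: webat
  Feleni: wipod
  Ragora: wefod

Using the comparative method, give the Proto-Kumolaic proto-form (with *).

Position 5: Orgoren has t, Feleni has d, Ragora has d. Feleni preserves d here (none of its changes turn any other segment into d), so the proto-segment is *d.
Position 2: Orgoren has e, Feleni has i, Ragora has e. Orgoren preserves e here (none of its changes turn any other segment into e), so the proto-segment is *e.
Position 3: Orgoren has b, Feleni has p, Ragora has f. Feleni preserves p here (none of its changes turn any other segment into p), so the proto-segment is *p.
Continuing position by position gives *wepad; check it forward:
Orgoren: *wepad
  wepad → wepat   [final devoicing]
  wepat (rule 2 does not apply)
  wepat (rule 3 does not apply)
  wepat → webat   [intervocalic voicing]
  giving Orgoren webat.
Feleni: *wepad > wipad > wipod  (by vowel merger, vowel merger)
Ragora: *wepad
  wepad → wefad   [unconditioned shift]
  wefad → wefod   [vowel merger]
  wefod (rule 3 does not apply)
  giving Ragora wefod.
No other proto-form is consistent with every reflex, so the reconstruction is *wepad.

*wepad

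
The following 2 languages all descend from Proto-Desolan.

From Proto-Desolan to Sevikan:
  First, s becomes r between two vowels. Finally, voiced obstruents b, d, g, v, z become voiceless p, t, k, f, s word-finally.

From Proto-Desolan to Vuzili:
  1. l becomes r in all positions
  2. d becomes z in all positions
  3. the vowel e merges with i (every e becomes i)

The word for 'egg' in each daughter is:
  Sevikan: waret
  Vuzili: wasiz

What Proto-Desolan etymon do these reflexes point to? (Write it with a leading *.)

*wased

Position 3: Sevikan has r, Vuzili has s. Vuzili preserves s here (none of its changes turn any other segment into s), so the proto-segment is *s.
Position 4: Sevikan has e, Vuzili has i. Sevikan preserves e here (none of its changes turn any other segment into e), so the proto-segment is *e.
Position 5: Sevikan has t, Vuzili has z. Taking the neighbouring segments as reconstructed: Sevikan t could go back to *t or *d; Vuzili z could go back to *d or *z — the one source consistent with every daughter is *d.
The remaining positions agree across the daughters. Check the candidate against every language:
Sevikan: *wased > wared > waret  (by rhotacism, final devoicing)
Vuzili: *wased > wasez > wasiz  (by unconditioned shift, vowel merger)
Only *wased yields all of Sevikan waret, Vuzili wasiz.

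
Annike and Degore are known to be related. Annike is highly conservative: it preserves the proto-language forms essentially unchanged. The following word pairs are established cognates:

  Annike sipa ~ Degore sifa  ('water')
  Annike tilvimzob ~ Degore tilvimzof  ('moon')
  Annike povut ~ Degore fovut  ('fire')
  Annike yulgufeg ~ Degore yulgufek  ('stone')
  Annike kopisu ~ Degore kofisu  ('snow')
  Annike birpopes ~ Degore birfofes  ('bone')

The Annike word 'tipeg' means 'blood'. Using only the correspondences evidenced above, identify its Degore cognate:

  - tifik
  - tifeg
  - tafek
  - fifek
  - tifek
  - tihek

birpopes ~ birfofes — Annike p corresponds to Degore f between vowels (before a front vowel).
yulgufeg ~ yulgufek — Annike g corresponds to Degore k word-finally.
Applying these to Annike 'tipeg':
  tipeg → tifeg   (p→f between vowels (before a front vowel))
  tifeg → tifek   (g→k word-finally)
So the Degore cognate is 'tifek'.

tifek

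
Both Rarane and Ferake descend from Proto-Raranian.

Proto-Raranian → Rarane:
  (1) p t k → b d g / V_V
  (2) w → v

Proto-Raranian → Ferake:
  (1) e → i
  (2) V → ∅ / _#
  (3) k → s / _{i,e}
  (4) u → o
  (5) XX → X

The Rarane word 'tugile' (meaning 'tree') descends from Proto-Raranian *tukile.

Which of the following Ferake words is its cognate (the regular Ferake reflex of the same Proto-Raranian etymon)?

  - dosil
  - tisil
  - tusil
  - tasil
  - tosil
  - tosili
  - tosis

tosil

Ferake: *tukile > tukili > tukil > tusil > tosil  (by vowel merger, apocope, palatalisation, vowel merger)
The other candidates each miss or misapply at least one Ferake change.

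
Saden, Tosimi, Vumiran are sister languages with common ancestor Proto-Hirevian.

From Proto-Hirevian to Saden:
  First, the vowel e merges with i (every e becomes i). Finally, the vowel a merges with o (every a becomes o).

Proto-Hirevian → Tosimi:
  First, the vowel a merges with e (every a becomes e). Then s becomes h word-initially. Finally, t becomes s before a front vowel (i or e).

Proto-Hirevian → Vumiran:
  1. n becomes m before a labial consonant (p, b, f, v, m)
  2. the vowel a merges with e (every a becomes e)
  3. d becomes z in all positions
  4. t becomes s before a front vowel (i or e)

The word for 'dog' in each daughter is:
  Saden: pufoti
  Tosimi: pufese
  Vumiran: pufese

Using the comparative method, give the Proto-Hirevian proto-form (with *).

Position 5: Saden has t, Tosimi has s, Vumiran has s. Saden preserves t here (none of its changes turn any other segment into t), so the proto-segment is *t.
Position 6: Saden has i, Tosimi has e, Vumiran has e. Taking the neighbouring segments as reconstructed: Saden i could go back to *e or *i; Tosimi e could go back to *a or *e; Vumiran e could go back to *a or *e — the one source consistent with every daughter is *e.
Continuing position by position gives *pufate; check it forward:
Saden: *pufate > pufati > pufoti  (by vowel merger, vowel merger)
Tosimi: *pufate
  pufate → pufete   [vowel merger]
  pufete (rule 2 does not apply)
  pufete → pufese   [palatalisation]
  giving Tosimi pufese.
Vumiran: start from *pufate.
  rule 1: no change — pufate
  rule 2 (vowel merger): pufate → pufete
  rule 3: no change — pufete
  rule 4 (palatalisation): pufete → pufese
  ⇒ Vumiran pufese
Only *pufate yields all of Saden pufoti, Tosimi pufese, Vumiran pufese.

*pufate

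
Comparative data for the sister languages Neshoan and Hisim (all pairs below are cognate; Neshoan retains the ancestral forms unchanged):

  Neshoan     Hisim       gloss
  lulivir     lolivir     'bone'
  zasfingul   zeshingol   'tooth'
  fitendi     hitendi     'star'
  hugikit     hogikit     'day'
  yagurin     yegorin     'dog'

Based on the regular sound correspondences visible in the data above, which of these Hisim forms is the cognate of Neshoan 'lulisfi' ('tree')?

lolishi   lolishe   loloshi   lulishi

lulivir ~ lolivir, zasfingul ~ zeshingol — Neshoan u corresponds to Hisim o after a consonant, before a consonant other than r, m, n, p, b, f, v.
zasfingul ~ zeshingol — Neshoan f corresponds to Hisim h after a consonant, before a front vowel.
Applying these to Neshoan 'lulisfi':
  lulisfi → lolisfi   (u→o after a consonant, before a consonant other than r, m, n, p, b, f, v)
  lolisfi → lolishi   (f→h after a consonant, before a front vowel)
So the Hisim cognate is 'lolishi'.

lolishi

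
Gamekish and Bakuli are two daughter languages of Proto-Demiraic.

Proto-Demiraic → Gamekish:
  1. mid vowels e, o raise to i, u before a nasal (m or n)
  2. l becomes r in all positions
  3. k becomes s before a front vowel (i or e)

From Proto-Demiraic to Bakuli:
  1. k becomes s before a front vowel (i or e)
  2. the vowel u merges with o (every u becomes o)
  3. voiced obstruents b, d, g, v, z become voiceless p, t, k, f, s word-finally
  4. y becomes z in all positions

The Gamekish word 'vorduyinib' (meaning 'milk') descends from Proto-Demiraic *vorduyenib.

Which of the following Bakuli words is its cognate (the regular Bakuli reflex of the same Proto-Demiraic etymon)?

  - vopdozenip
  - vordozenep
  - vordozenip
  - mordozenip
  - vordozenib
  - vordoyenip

vordozenip

Bakuli: start from *vorduyenib.
  rule 1: no change — vorduyenib
  rule 2 (vowel merger): vorduyenib → vordoyenib
  rule 3 (final devoicing): vordoyenib → vordoyenip
  rule 4 (unconditioned shift): vordoyenip → vordozenip
  ⇒ Bakuli vordozenip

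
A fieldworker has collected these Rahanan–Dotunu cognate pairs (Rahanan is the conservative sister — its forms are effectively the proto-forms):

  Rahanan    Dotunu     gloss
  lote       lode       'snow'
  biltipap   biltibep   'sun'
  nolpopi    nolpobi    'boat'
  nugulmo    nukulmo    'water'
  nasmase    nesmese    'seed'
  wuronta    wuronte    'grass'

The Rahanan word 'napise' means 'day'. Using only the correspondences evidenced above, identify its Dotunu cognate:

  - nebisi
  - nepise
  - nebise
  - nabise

biltipap ~ biltibep — Rahanan a corresponds to Dotunu e after a consonant, before a labial obstruent.
nolpopi ~ nolpobi — Rahanan p corresponds to Dotunu b between vowels (before a front vowel).
Applying these to Rahanan 'napise':
  napise → nepise   (a→e after a consonant, before a labial obstruent)
  nepise → nebise   (p→b between vowels (before a front vowel))
So the Dotunu cognate is 'nebise'.

nebise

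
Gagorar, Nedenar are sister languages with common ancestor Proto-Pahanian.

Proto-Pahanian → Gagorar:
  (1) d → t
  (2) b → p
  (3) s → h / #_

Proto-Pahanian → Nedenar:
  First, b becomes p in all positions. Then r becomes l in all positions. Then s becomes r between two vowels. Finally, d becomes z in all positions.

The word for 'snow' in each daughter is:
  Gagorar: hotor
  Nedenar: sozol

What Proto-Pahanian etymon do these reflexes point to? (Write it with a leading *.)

*sodor

Position 3: Gagorar has t, Nedenar has z. Taking the neighbouring segments as reconstructed: Gagorar t could go back to *t or *d; Nedenar z could go back to *d or *z — the one source consistent with every daughter is *d.
Position 1: Gagorar has h, Nedenar has s. Nedenar preserves s here (none of its changes turn any other segment into s), so the proto-segment is *s.
This points to *sodor. Verify forward in each daughter:
Gagorar: *sodor
  sodor → sotor   [unconditioned shift]
  sotor (rule 2 does not apply)
  sotor → hotor   [debuccalisation]
  giving Gagorar hotor.
Nedenar: start from *sodor.
  rule 1: no change — sodor
  rule 2 (unconditioned shift): sodor → sodol
  rule 3: no change — sodol
  rule 4 (unconditioned shift): sodol → sozol
  ⇒ Nedenar sozol
*sodor is the unique common source.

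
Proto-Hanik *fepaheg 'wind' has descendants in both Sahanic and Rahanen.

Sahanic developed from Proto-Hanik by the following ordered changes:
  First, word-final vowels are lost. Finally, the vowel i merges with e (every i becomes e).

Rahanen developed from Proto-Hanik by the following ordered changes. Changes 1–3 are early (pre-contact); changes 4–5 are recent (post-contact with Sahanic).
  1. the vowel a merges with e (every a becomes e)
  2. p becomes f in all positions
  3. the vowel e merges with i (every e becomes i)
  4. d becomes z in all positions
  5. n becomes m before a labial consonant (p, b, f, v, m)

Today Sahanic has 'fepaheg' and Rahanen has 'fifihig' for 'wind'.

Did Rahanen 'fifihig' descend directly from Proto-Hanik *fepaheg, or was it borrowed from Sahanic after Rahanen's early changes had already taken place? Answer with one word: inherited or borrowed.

inherited

If inherited, *fepaheg would pass through all of Rahanen's changes:
Rahanen: *fepaheg
  fepaheg → fepeheg   [vowel merger]
  fepeheg → fefeheg   [unconditioned shift]
  fefeheg → fifihig   [vowel merger]
  fifihig (rule 4 does not apply)
  fifihig (rule 5 does not apply)
  giving Rahanen fifihig.
If borrowed from Sahanic 'fepaheg' after the early changes, it would undergo only the recent ones:
  rule 4 (unconditioned shift): no change (fepaheg)
  rule 5 (nasal place assimilation): no change (fepaheg)
  ⇒ as a loan: fepaheg
Rahanen 'fifihig' matches the inherited outcome exactly, so it is an inherited cognate, not a loan.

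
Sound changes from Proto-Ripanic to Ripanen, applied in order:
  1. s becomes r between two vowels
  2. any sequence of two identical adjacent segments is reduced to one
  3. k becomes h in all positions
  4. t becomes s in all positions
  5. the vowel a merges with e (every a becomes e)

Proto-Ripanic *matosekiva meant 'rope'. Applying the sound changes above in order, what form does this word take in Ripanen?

Ripanen: start from *matosekiva.
  rule 1 (rhotacism): matosekiva → matorekiva
  rule 2: no change — matorekiva
  rule 3 (unconditioned shift): matorekiva → matorehiva
  rule 4 (unconditioned shift): matorehiva → masorehiva
  rule 5 (vowel merger): masorehiva → mesorehive
  ⇒ Ripanen mesorehive

mesorehive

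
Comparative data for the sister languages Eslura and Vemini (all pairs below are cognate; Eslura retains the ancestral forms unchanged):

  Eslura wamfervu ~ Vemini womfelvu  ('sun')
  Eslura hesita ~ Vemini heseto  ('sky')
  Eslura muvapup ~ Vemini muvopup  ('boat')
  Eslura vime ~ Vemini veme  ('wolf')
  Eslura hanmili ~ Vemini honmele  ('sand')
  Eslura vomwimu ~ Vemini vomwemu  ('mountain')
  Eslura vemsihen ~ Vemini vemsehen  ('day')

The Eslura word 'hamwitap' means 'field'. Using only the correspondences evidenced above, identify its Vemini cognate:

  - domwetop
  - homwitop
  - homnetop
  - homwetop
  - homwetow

wamfervu ~ womfelvu — Eslura a corresponds to Vemini o after a consonant, before a nasal.
hesita ~ heseto, hanmili ~ honmele — Eslura i corresponds to Vemini e after a consonant, before a consonant other than r, m, n, p, b, f, v.
muvapup ~ muvopup — Eslura a corresponds to Vemini o after a consonant, before a labial obstruent.
Applying these to Eslura 'hamwitap':
  hamwitap → homwitap   (a→o after a consonant, before a nasal)
  homwitap → homwetap   (i→e after a consonant, before a consonant other than r, m, n, p, b, f, v)
  homwetap → homwetop   (a→o after a consonant, before a labial obstruent)
So the Vemini cognate is 'homwetop'.

homwetop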